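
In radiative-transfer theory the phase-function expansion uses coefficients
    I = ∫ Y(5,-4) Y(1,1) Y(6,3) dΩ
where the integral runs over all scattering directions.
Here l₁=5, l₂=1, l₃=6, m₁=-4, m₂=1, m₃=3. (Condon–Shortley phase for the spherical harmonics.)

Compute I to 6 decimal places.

-0.070770

Rules hold: Σm=0, L=12 even, 4≤6≤6.
N = 11·3·13 = 429
Δ = 0!·10!·2!/13! = 1/858
Racah Σ t=0..0: t=0:+1/14400 = 1/14400
⇒ 3j(5 1 6; 0 0 0)² = 6/143, sgn +1
Racah Σ t=0..0: t=0:+1/725760 = 1/725760
⇒ 3j(5 1 6; -4 1 3)² = 1/286, sgn -1
4πI² = N·(3j₀)²·(3jₘ)² = 9/143
I = -1·√(0.0629371/4π) = -0.07076985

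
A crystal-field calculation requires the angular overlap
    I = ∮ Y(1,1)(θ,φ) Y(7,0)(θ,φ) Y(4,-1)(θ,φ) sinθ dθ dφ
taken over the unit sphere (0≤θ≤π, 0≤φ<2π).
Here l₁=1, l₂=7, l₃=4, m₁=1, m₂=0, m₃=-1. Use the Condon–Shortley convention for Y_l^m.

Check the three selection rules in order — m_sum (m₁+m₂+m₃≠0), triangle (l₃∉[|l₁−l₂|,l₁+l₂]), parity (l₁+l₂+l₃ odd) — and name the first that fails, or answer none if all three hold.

azimuthal sum: 1 + 0 − 1 = 0  ✓
6 ≤ 4 ≤ 8 (triangle on l)  ✗
L = 1 + 7 + 4 = 12 (even)

triangle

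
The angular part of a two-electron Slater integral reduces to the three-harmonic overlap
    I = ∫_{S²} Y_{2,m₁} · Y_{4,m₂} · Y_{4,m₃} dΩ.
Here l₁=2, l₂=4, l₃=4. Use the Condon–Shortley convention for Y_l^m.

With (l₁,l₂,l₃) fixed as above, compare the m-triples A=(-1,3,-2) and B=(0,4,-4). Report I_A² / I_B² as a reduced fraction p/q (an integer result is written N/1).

l's match ⇒ only the (l;m) 3-j factors differ between A and B.
A: triangle coeff Δ(2,4,4) = 1/13860; Σ_t [1,2]: t=1:−1/1440 t=2:+1/240 = 1/288; (3j)²=5/132 [(2 4 4; -1 3 -2)], sign=+1
B: triangle coeff Δ(2,4,4) = 1/13860; Σ_t [2,2]: t=2:+1/2880 = 1/2880; (3j)²=28/495 [(2 4 4; 0 4 -4)], sign=+1
I_A²/I_B² = (5/132)/(28/495) = 75/112

75/112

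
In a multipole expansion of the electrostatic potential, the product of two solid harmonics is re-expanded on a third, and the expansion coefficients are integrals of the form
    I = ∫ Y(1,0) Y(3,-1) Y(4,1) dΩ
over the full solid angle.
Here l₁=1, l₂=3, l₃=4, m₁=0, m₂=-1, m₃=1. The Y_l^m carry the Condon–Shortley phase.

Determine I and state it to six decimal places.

-0.238414

Checks pass: Σm=0; 8 even; l₃=4∈[2,4].
(2·1+1)(2·3+1)(2·4+1) = 189
Δ: 0! 2! 6! / 9! → 1/252
sum: t=0:+1/36 = 1/36
3j²(1 3 4; 0 0 0) = Δ·Π!·Σ² = 4/63  (sign +1)
sum: t=0:+1/48 = 1/48
3j²(1 3 4; 0 -1 1) = Δ·Π!·Σ² = 5/84  (sign -1)
combine: 4πI² = 189·4/63·5/84 = 5/7
take √, sign -1: I = -0.23841361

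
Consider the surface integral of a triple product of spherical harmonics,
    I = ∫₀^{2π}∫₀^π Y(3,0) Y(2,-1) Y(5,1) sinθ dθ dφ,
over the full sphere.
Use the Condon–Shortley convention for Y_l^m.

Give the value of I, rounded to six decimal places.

m-sum 0 ✓  L=10 even ✓  1≤5≤5 ✓
Π(2lᵢ+1) = 7×5×11 = 385
triangle coeff Δ(3,2,5) = 1/2310
Σ_t [0,0]: t=0:+1/144 = 1/144
(3j)²=10/231 [(3 2 5; 0 0 0)], sign=-1
Σ_t [0,0]: t=0:+1/216 = 1/216
(3j)²=8/231 [(3 2 5; 0 -1 1)], sign=+1
⇒ 4πI² = 400/693
I = (-1)√(400/693/(4π)) = -0.21431790

-0.214318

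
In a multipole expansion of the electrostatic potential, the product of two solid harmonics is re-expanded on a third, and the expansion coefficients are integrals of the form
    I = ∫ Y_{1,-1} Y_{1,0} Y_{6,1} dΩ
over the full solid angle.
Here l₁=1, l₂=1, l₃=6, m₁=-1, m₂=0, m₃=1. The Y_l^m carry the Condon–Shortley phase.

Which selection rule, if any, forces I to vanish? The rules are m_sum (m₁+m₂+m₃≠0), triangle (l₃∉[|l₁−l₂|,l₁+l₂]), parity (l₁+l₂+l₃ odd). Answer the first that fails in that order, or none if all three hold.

Σmᵢ = 0  ✓
l₃∈[|l₁−l₂|,l₁+l₂]=[0,2], have l₃=6  ✗
Σlᵢ = 8 ⇒ even

triangle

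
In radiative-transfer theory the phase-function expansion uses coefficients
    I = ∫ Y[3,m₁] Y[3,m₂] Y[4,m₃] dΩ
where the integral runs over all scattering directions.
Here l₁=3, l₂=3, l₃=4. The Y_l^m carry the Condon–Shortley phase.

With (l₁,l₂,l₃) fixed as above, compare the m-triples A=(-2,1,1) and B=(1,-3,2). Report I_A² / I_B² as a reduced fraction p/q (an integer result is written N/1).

16/27

l's match ⇒ only the (l;m) 3-j factors differ between A and B.
A: triangle coeff Δ(3,3,4) = 1/34650; Σ_t [1,2]: t=1:−1/144 t=2:+1/48 = 1/72; (3j)²=16/693 [(3 3 4; -2 1 1)], sign=-1
B: triangle coeff Δ(3,3,4) = 1/34650; Σ_t [0,0]: t=0:+1/192 = 1/192; (3j)²=3/77 [(3 3 4; 1 -3 2)], sign=+1
I_A²/I_B² = (16/693)/(3/77) = 16/27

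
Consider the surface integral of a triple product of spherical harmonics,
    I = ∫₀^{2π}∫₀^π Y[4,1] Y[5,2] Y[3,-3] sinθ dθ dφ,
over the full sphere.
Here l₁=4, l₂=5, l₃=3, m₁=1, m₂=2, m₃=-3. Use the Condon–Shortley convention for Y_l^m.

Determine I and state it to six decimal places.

-0.179179

Checks pass: Σm=0; 12 even; l₃=3∈[1,9].
(2·4+1)(2·5+1)(2·3+1) = 693
Δ: 6! 2! 4! / 13! → 1/180180
sum: t=2:+1/576 t=3:−1/144 t=4:+1/576 = -1/288
3j²(4 5 3; 0 0 0) = Δ·Π!·Σ² = 20/1001  (sign +1)
sum: t=3:−1/1728 = -1/1728
3j²(4 5 3; 1 2 -3) = Δ·Π!·Σ² = 25/858  (sign -1)
combine: 4πI² = 693·20/1001·25/858 = 750/1859
take √, sign -1: I = -0.17917854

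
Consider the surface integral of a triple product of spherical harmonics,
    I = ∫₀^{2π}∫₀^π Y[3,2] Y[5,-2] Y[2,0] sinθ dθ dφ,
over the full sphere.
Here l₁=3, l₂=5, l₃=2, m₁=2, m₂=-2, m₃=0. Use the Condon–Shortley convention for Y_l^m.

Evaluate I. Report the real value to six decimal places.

0.190188

Checks pass: Σm=0; 10 even; l₃=2∈[2,8].
(2·3+1)(2·5+1)(2·2+1) = 385
Δ: 6! 0! 4! / 11! → 1/2310
sum: t=3:−1/144 = -1/144
3j²(3 5 2; 0 0 0) = Δ·Π!·Σ² = 10/231  (sign -1)
sum: t=1:−1/480 = -1/480
3j²(3 5 2; 2 -2 0) = Δ·Π!·Σ² = 3/110  (sign -1)
combine: 4πI² = 385·10/231·3/110 = 5/11
take √, sign +1: I = 0.19018827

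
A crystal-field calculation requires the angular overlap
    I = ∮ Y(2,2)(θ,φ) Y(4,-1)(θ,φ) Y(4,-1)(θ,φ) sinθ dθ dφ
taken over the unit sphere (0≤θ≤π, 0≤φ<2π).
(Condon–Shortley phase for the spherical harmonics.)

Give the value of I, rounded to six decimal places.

0.200662

Rules hold: Σm=0, L=10 even, 2≤4≤6.
N = 5·9·9 = 405
Δ = 2!·2!·6!/11! = 1/13860
Racah Σ t=0..2: t=0:+1/192 t=1:−1/36 t=2:+1/192 = -5/288
⇒ 3j(2 4 4; 0 0 0)² = 20/693, sgn -1
Racah Σ t=0..0: t=0:+1/144 = 1/144
⇒ 3j(2 4 4; 2 -1 -1)² = 10/231, sgn -1
4πI² = N·(3j₀)²·(3jₘ)² = 3000/5929
I = +1·√(0.505988/4π) = 0.20066192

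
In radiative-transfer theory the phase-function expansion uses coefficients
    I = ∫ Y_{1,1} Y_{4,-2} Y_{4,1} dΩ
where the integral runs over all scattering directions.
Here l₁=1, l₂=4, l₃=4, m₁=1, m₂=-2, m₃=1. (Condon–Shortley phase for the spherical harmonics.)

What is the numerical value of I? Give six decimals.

l₁+l₂+l₃=9 is odd: 3j(l;000)=0 ⇒ I=0

0.000000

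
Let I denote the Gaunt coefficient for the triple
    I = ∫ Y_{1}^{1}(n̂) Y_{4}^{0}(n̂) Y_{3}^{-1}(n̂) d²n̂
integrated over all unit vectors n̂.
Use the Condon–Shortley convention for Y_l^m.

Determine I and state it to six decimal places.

0.150786

m-sum 0 ✓  L=8 even ✓  3≤3≤5 ✓
Π(2lᵢ+1) = 3×9×7 = 189
triangle coeff Δ(1,4,3) = 1/252
Σ_t [1,1]: t=1:−1/36 = -1/36
(3j)²=4/63 [(1 4 3; 0 0 0)], sign=+1
Σ_t [0,0]: t=0:+1/96 = 1/96
(3j)²=1/42 [(1 4 3; 1 0 -1)], sign=+1
⇒ 4πI² = 2/7
I = (+1)√(2/7/(4π)) = 0.15078601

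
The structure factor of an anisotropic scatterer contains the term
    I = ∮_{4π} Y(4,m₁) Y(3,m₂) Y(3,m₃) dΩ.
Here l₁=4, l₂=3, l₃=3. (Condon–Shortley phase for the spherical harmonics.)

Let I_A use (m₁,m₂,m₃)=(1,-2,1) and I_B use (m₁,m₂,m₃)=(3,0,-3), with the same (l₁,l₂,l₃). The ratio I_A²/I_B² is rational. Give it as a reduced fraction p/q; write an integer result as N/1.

Same 4,3,3: normalisation and zero-m 3j drop out of the ratio.
A: Δ: 4! 4! 2! / 11! → 1/34650; sum: t=0:+1/144 t=1:−1/48 = -1/72; 3j²(4 3 3; 1 -2 1) = Δ·Π!·Σ² = 16/693  (sign -1)
B: Δ: 4! 4! 2! / 11! → 1/34650; sum: t=1:−1/288 = -1/288; 3j²(4 3 3; 3 0 -3) = Δ·Π!·Σ² = 1/22  (sign -1)
I_A²/I_B² = (16/693)/(1/22) = 32/63

32/63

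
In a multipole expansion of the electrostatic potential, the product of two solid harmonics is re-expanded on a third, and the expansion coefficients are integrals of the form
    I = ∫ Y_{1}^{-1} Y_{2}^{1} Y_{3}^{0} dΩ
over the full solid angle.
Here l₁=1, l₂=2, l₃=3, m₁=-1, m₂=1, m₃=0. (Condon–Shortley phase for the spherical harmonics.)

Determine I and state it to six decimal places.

0.143048

m-sum 0 ✓  L=6 even ✓  1≤3≤3 ✓
Π(2lᵢ+1) = 3×5×7 = 105
triangle coeff Δ(1,2,3) = 1/105
Σ_t [0,0]: t=0:+1/4 = 1/4
(3j)²=3/35 [(1 2 3; 0 0 0)], sign=-1
Σ_t [0,0]: t=0:+1/12 = 1/12
(3j)²=1/35 [(1 2 3; -1 1 0)], sign=-1
⇒ 4πI² = 9/35
I = (+1)√(9/35/(4π)) = 0.14304817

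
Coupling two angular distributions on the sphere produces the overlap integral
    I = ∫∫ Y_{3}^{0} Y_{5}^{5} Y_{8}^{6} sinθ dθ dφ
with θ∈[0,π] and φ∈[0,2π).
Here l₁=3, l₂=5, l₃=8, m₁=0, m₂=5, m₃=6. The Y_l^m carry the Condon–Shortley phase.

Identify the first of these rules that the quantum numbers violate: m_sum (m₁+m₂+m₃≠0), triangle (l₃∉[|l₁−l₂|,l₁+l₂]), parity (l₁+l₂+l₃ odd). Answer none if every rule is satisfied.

m_sum

azimuthal sum: 0 + 5 + 6 = 11  ✗
2 ≤ 8 ≤ 8 (triangle on l)
L = 3 + 5 + 8 = 16 (even)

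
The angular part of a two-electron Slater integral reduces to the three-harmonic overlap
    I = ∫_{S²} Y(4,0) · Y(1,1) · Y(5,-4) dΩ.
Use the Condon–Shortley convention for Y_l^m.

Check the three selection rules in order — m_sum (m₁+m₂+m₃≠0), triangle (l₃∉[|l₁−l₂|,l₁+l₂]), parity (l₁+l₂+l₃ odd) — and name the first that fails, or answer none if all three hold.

m_sum

Σmᵢ = -3  ✗
l₃∈[|l₁−l₂|,l₁+l₂]=[3,5], have l₃=5
Σlᵢ = 10 ⇒ even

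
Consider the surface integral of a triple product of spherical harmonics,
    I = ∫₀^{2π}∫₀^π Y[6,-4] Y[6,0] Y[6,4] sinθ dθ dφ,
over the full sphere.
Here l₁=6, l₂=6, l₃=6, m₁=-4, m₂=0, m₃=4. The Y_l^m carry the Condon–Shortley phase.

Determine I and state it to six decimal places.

-0.022901

m-sum 0 ✓  L=18 even ✓  0≤6≤12 ✓
Π(2lᵢ+1) = 13×13×13 = 2197
triangle coeff Δ(6,6,6) = 1/325909584
Σ_t [0,6]: t=0:+1/373248000 t=1:−1/1728000 t=2:+1/110592 t=3:−1/46656 t=4:+1/110592 t=5:−1/1728000 t=6:+1/373248000 = -7/1555200
(3j)²=400/46189 [(6 6 6; 0 0 0)], sign=-1
Σ_t [4,6]: t=4:+1/1658880 t=5:−1/1728000 t=6:+1/24883200 = 1/15552000
(3j)²=16/46189 [(6 6 6; -4 0 4)], sign=+1
⇒ 4πI² = 83200/12623809
I = (-1)√(83200/12623809/(4π)) = -0.02290137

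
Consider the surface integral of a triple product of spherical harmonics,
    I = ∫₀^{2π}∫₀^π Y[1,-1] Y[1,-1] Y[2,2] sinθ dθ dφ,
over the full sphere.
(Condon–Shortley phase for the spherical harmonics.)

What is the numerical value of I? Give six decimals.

0.309019

m-sum 0 ✓  L=4 even ✓  0≤2≤2 ✓
Π(2lᵢ+1) = 3×3×5 = 45
triangle coeff Δ(1,1,2) = 1/30
Σ_t [0,0]: t=0:+1/1 = 1/1
(3j)²=2/15 [(1 1 2; 0 0 0)], sign=+1
Σ_t [0,0]: t=0:+1/4 = 1/4
(3j)²=1/5 [(1 1 2; -1 -1 2)], sign=+1
⇒ 4πI² = 6/5
I = (+1)√(6/5/(4π)) = 0.30901936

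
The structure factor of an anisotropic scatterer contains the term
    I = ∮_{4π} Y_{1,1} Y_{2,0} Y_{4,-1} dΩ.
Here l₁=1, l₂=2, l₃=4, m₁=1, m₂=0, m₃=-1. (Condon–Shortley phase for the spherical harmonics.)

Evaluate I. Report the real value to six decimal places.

0.000000

triangle: need 1≤l₃≤3, have 4; I=0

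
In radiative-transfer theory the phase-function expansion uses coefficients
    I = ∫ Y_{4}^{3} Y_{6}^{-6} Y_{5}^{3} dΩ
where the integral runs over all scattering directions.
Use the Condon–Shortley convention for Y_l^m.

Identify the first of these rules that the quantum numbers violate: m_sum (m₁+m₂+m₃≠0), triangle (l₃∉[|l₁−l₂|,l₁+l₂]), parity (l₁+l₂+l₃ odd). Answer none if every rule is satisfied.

m₁+m₂+m₃ = 3 − 6 + 3 = 0  ✓
triangle: |4−6|=2 ≤ l₃=5 ≤ 4+6=10  ✓
parity: l₁+l₂+l₃ = 15 is odd  ✗

parity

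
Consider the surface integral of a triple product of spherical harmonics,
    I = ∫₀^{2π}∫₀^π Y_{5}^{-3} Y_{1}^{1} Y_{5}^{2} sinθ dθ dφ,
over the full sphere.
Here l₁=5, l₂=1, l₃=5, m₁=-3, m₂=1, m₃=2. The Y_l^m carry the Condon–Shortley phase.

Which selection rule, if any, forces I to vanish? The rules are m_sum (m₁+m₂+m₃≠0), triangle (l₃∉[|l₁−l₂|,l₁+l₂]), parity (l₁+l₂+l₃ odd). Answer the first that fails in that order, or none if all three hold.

parity

Σmᵢ = 0  ✓
l₃∈[|l₁−l₂|,l₁+l₂]=[4,6], have l₃=5  ✓
Σlᵢ = 11 ⇒ odd  ✗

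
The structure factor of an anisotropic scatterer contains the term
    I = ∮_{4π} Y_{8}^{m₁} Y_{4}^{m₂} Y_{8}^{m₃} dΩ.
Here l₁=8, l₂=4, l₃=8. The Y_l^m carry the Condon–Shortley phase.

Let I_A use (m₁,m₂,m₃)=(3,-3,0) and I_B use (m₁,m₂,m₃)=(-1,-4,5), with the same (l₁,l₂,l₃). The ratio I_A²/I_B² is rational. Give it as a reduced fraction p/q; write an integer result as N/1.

27/65

Same 8,4,8: normalisation and zero-m 3j drop out of the ratio.
A: Δ: 4! 12! 4! / 21! → 1/185175900; sum: t=0:+1/87091200 t=1:−1/139345920 = 1/232243200; 3j²(8 4 8; 3 -3 0) = Δ·Π!·Σ² = 33/8398  (sign +1)
B: Δ: 4! 12! 4! / 21! → 1/185175900; sum: t=0:+1/1254113280 = 1/1254113280; 3j²(8 4 8; -1 -4 5) = Δ·Π!·Σ² = 55/5814  (sign -1)
I_A²/I_B² = (33/8398)/(55/5814) = 27/65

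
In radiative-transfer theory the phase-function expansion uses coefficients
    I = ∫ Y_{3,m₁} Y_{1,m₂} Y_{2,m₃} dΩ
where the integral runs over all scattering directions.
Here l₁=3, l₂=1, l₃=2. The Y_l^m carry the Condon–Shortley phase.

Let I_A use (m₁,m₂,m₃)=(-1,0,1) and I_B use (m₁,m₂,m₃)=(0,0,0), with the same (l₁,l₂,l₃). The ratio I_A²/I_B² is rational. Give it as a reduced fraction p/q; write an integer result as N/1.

Same 3,1,2: normalisation and zero-m 3j drop out of the ratio.
A: Δ: 2! 4! 0! / 7! → 1/105; sum: t=1:−1/6 = -1/6; 3j²(3 1 2; -1 0 1) = Δ·Π!·Σ² = 8/105  (sign +1)
B: Δ: 2! 4! 0! / 7! → 1/105; sum: t=1:−1/4 = -1/4; 3j²(3 1 2; 0 0 0) = Δ·Π!·Σ² = 3/35  (sign -1)
I_A²/I_B² = (8/105)/(3/35) = 8/9

8/9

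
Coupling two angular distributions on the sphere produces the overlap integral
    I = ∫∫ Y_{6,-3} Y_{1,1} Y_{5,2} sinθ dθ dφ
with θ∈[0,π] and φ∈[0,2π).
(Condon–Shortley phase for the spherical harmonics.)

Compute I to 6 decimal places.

Rules hold: Σm=0, L=12 even, 5≤5≤7.
N = 13·3·11 = 429
Δ = 2!·10!·0!/13! = 1/858
Racah Σ t=1..1: t=1:−1/14400 = -1/14400
⇒ 3j(6 1 5; 0 0 0)² = 6/143, sgn +1
Racah Σ t=2..2: t=2:+1/60480 = 1/60480
⇒ 3j(6 1 5; -3 1 2)² = 6/143, sgn -1
4πI² = N·(3j₀)²·(3jₘ)² = 108/143
I = -1·√(0.755245/4π) = -0.24515397

-0.245154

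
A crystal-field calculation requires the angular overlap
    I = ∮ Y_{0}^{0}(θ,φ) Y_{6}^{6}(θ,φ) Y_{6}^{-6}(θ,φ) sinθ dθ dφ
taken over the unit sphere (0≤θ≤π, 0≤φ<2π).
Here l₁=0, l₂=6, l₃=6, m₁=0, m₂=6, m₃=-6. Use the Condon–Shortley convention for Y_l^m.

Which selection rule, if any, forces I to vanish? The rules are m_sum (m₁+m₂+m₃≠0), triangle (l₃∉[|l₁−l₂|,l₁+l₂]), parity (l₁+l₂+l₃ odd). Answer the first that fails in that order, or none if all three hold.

none

m₁+m₂+m₃ = 0 + 6 − 6 = 0  ✓
triangle: |0−6|=6 ≤ l₃=6 ≤ 0+6=6  ✓
parity: l₁+l₂+l₃ = 12 is even  ✓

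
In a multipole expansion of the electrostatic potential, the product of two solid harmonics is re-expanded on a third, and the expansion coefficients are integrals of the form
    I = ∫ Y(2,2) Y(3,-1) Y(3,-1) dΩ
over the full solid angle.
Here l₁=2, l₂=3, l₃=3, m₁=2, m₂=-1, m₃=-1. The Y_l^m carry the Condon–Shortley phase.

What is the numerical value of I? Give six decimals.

Rules hold: Σm=0, L=8 even, 1≤3≤5.
N = 5·7·7 = 245
Δ = 2!·2!·4!/9! = 1/3780
Racah Σ t=0..2: t=0:+1/24 t=1:−1/4 t=2:+1/24 = -1/6
⇒ 3j(2 3 3; 0 0 0)² = 4/105, sgn +1
Racah Σ t=0..0: t=0:+1/16 = 1/16
⇒ 3j(2 3 3; 2 -1 -1)² = 2/35, sgn +1
4πI² = N·(3j₀)²·(3jₘ)² = 8/15
I = +1·√(0.533333/4π) = 0.20601291

0.206013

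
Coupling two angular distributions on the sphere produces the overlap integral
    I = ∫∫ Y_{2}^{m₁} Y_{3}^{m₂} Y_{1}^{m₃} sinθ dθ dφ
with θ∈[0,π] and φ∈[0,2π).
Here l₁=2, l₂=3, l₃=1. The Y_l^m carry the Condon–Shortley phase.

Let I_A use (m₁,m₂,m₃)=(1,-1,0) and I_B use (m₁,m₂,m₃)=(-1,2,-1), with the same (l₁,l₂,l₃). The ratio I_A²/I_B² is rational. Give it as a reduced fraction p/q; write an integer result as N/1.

4/5

Shared (l₁,l₂,l₃)=(2,3,1): N and (l;000)² cancel in I_A²/I_B².
A: Δ = 4!·0!·2!/7! = 1/105; Racah Σ t=1..1: t=1:−1/6 = -1/6; ⇒ 3j(2 3 1; 1 -1 0)² = 8/105, sgn +1
B: Δ = 4!·0!·2!/7! = 1/105; Racah Σ t=3..3: t=3:−1/12 = -1/12; ⇒ 3j(2 3 1; -1 2 -1)² = 2/21, sgn -1
I_A²/I_B² = (8/105)/(2/21) = 4/5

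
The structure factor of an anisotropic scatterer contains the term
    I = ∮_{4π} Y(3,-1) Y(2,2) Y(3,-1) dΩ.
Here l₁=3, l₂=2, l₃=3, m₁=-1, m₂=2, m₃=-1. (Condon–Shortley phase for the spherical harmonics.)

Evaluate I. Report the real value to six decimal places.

Checks pass: Σm=0; 8 even; l₃=3∈[1,5].
(2·3+1)(2·2+1)(2·3+1) = 245
Δ: 2! 4! 2! / 9! → 1/3780
sum: t=0:+1/24 t=1:−1/4 t=2:+1/24 = -1/6
3j²(3 2 3; 0 0 0) = Δ·Π!·Σ² = 4/105  (sign +1)
sum: t=2:+1/16 = 1/16
3j²(3 2 3; -1 2 -1) = Δ·Π!·Σ² = 2/35  (sign +1)
combine: 4πI² = 245·4/105·2/35 = 8/15
take √, sign +1: I = 0.20601291

0.206013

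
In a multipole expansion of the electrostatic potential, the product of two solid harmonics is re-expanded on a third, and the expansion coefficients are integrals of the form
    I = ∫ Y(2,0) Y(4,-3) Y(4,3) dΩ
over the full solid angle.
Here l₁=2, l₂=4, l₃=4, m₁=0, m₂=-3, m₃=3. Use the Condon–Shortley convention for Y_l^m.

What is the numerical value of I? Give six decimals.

m-sum 0 ✓  L=10 even ✓  2≤4≤6 ✓
Π(2lᵢ+1) = 5×9×9 = 405
triangle coeff Δ(2,4,4) = 1/13860
Σ_t [0,2]: t=0:+1/192 t=1:−1/36 t=2:+1/192 = -5/288
(3j)²=20/693 [(2 4 4; 0 0 0)], sign=-1
Σ_t [0,1]: t=0:+1/480 t=1:−1/720 = 1/1440
(3j)²=7/1980 [(2 4 4; 0 -3 3)], sign=-1
⇒ 4πI² = 5/121
I = (+1)√(5/121/(4π)) = 0.05734392

0.057344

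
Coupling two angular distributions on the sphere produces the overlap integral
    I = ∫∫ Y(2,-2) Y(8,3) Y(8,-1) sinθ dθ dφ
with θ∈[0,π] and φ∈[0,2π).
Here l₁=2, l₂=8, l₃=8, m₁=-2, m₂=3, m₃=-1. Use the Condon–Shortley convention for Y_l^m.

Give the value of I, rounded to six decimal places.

0.184248

m-sum 0 ✓  L=18 even ✓  6≤8≤10 ✓
Π(2lᵢ+1) = 5×17×17 = 1445
triangle coeff Δ(2,8,8) = 1/348840
Σ_t [0,2]: t=0:+1/116121600 t=1:−1/25401600 t=2:+1/116121600 = -1/45158400
(3j)²=24/1615 [(2 8 8; 0 0 0)], sign=-1
Σ_t [2,2]: t=2:+1/174182400 = 1/174182400
(3j)²=77/3876 [(2 8 8; -2 3 -1)], sign=-1
⇒ 4πI² = 154/361
I = (+1)√(154/361/(4π)) = 0.18424759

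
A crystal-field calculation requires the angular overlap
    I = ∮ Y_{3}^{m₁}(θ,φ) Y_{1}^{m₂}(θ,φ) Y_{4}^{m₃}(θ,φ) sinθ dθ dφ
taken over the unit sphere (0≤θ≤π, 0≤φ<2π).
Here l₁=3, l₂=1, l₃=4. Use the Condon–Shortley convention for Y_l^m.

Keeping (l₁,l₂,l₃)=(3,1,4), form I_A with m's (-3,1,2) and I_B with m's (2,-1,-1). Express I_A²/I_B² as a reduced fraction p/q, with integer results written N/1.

Same 3,1,4: normalisation and zero-m 3j drop out of the ratio.
A: Δ: 0! 6! 2! / 9! → 1/252; sum: t=0:+1/1440 = 1/1440; 3j²(3 1 4; -3 1 2) = Δ·Π!·Σ² = 1/252  (sign +1)
B: Δ: 0! 6! 2! / 9! → 1/252; sum: t=0:+1/240 = 1/240; 3j²(3 1 4; 2 -1 -1) = Δ·Π!·Σ² = 1/84  (sign -1)
I_A²/I_B² = (1/252)/(1/84) = 1/3

1/3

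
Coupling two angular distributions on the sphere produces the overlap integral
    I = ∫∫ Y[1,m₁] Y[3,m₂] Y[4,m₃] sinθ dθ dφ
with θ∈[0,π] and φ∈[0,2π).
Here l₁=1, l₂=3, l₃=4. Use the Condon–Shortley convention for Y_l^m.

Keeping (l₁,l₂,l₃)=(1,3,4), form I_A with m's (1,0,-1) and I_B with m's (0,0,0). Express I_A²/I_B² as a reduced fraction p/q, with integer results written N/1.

5/8

Shared (l₁,l₂,l₃)=(1,3,4): N and (l;000)² cancel in I_A²/I_B².
A: Δ = 0!·2!·6!/9! = 1/252; Racah Σ t=0..0: t=0:+1/72 = 1/72; ⇒ 3j(1 3 4; 1 0 -1)² = 5/126, sgn -1
B: Δ = 0!·2!·6!/9! = 1/252; Racah Σ t=0..0: t=0:+1/36 = 1/36; ⇒ 3j(1 3 4; 0 0 0)² = 4/63, sgn +1
I_A²/I_B² = (5/126)/(4/63) = 5/8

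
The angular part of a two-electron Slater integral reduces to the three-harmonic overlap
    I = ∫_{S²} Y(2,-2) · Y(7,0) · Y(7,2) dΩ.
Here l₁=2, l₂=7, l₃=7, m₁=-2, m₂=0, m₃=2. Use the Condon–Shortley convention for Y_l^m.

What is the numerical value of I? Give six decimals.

-0.192231

Checks pass: Σm=0; 16 even; l₃=7∈[5,9].
(2·2+1)(2·7+1)(2·7+1) = 1125
Δ: 2! 2! 12! / 17! → 1/185640
sum: t=0:+1/2419200 t=1:−1/518400 t=2:+1/2419200 = -1/907200
3j²(2 7 7; 0 0 0) = Δ·Π!·Σ² = 56/3315  (sign +1)
sum: t=2:+1/2419200 = 1/2419200
3j²(2 7 7; -2 0 2) = Δ·Π!·Σ² = 27/1105  (sign -1)
combine: 4πI² = 1125·56/3315·27/1105 = 22680/48841
take √, sign -1: I = -0.19223140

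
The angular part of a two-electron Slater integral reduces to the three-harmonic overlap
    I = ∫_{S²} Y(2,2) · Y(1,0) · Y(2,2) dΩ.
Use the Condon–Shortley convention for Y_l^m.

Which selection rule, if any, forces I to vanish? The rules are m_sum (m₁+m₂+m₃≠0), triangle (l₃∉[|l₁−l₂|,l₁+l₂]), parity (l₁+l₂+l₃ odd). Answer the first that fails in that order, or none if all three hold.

m_sum

Σmᵢ = 4  ✗
l₃∈[|l₁−l₂|,l₁+l₂]=[1,3], have l₃=2
Σlᵢ = 5 ⇒ odd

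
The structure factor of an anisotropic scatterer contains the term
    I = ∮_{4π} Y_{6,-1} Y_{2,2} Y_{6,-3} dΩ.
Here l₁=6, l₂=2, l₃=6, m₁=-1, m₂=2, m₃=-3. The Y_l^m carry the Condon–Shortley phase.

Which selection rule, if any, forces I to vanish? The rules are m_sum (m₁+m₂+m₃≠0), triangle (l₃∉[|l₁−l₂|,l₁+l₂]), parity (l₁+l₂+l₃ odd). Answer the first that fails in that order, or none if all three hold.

m_sum

m₁+m₂+m₃ = -1 + 2 − 3 = -2  ✗
triangle: |6−2|=4 ≤ l₃=6 ≤ 6+2=8
parity: l₁+l₂+l₃ = 14 is even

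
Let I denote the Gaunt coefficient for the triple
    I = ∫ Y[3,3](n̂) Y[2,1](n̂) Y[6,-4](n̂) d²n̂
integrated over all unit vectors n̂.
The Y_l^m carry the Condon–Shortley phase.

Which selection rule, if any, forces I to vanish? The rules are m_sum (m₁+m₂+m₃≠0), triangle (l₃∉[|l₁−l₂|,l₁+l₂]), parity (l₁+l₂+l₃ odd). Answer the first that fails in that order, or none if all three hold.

triangle

azimuthal sum: 3 + 1 − 4 = 0  ✓
1 ≤ 6 ≤ 5 (triangle on l)  ✗
L = 3 + 2 + 6 = 11 (odd)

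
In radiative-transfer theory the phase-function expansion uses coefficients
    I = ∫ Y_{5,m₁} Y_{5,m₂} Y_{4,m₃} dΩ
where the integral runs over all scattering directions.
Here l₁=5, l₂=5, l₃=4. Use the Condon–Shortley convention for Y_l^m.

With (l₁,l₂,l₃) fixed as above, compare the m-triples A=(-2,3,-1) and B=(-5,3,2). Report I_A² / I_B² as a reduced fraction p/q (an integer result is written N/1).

Shared (l₁,l₂,l₃)=(5,5,4): N and (l;000)² cancel in I_A²/I_B².
A: Δ = 6!·4!·4!/15! = 1/3153150; Racah Σ t=4..6: t=4:+1/6912 t=5:−1/2880 t=6:+1/17280 = -1/6912; ⇒ 3j(5 5 4; -2 3 -1)² = 5/429, sgn +1
B: Δ = 6!·4!·4!/15! = 1/3153150; Racah Σ t=6..6: t=6:+1/69120 = 1/69120; ⇒ 3j(5 5 4; -5 3 2)² = 4/143, sgn +1
I_A²/I_B² = (5/429)/(4/143) = 5/12

5/12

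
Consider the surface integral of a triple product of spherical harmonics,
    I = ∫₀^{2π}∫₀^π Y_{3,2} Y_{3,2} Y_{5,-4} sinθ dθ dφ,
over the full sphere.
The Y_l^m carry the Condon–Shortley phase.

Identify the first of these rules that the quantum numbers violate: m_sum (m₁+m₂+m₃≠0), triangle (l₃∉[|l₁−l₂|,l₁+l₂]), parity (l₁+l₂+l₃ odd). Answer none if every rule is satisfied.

parity

azimuthal sum: 2 + 2 − 4 = 0  ✓
0 ≤ 5 ≤ 6 (triangle on l)  ✓
L = 3 + 3 + 5 = 11 (odd)  ✗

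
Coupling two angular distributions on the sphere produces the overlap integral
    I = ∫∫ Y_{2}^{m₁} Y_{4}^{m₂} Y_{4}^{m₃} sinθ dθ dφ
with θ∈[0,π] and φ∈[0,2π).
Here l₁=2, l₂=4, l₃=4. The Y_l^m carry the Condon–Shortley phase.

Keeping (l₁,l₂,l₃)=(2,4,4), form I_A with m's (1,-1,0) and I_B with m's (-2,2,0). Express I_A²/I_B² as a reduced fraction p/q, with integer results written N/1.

l's match ⇒ only the (l;m) 3-j factors differ between A and B.
A: triangle coeff Δ(2,4,4) = 1/13860; Σ_t [0,1]: t=0:+1/72 t=1:−1/96 = 1/288; (3j)²=1/462 [(2 4 4; 1 -1 0)], sign=+1
B: triangle coeff Δ(2,4,4) = 1/13860; Σ_t [2,2]: t=2:+1/192 = 1/192; (3j)²=3/77 [(2 4 4; -2 2 0)], sign=+1
I_A²/I_B² = (1/462)/(3/77) = 1/18

1/18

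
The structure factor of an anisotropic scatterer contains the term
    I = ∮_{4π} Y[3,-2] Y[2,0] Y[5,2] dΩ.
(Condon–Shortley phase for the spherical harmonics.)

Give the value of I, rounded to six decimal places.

0.190188

Rules hold: Σm=0, L=10 even, 1≤5≤5.
N = 7·5·11 = 385
Δ = 0!·6!·4!/11! = 1/2310
Racah Σ t=0..0: t=0:+1/144 = 1/144
⇒ 3j(3 2 5; 0 0 0)² = 10/231, sgn -1
Racah Σ t=0..0: t=0:+1/480 = 1/480
⇒ 3j(3 2 5; -2 0 2)² = 3/110, sgn -1
4πI² = N·(3j₀)²·(3jₘ)² = 5/11
I = +1·√(0.454545/4π) = 0.19018827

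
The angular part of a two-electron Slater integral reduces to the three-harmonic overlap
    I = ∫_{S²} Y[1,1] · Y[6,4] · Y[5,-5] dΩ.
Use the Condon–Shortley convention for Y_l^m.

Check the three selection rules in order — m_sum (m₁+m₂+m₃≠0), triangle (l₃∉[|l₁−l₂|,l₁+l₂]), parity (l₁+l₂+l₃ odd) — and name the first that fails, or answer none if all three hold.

none

m₁+m₂+m₃ = 1 + 4 − 5 = 0  ✓
triangle: |1−6|=5 ≤ l₃=5 ≤ 1+6=7  ✓
parity: l₁+l₂+l₃ = 12 is even  ✓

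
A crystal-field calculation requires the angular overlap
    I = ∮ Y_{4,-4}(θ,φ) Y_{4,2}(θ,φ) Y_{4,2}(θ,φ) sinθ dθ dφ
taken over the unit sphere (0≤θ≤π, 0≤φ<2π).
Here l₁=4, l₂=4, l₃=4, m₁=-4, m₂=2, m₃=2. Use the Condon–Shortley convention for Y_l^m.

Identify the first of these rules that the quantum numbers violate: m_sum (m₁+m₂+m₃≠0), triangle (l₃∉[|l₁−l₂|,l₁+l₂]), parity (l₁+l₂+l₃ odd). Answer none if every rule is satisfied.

m₁+m₂+m₃ = -4 + 2 + 2 = 0  ✓
triangle: |4−4|=0 ≤ l₃=4 ≤ 4+4=8  ✓
parity: l₁+l₂+l₃ = 12 is even  ✓

none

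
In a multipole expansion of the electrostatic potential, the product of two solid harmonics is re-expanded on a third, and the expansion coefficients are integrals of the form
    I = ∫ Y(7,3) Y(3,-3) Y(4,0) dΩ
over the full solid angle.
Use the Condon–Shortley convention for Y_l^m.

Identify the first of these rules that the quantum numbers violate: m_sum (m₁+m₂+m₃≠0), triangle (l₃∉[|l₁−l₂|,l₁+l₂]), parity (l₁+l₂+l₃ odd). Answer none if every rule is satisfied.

azimuthal sum: 3 − 3 + 0 = 0  ✓
4 ≤ 4 ≤ 10 (triangle on l)  ✓
L = 7 + 3 + 4 = 14 (even)  ✓

none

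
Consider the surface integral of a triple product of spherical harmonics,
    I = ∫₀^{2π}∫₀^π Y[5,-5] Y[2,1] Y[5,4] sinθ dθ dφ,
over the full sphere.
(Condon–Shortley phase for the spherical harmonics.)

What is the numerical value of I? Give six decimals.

-0.187924

Checks pass: Σm=0; 12 even; l₃=5∈[3,7].
(2·5+1)(2·2+1)(2·5+1) = 605
Δ: 2! 8! 2! / 13! → 1/38610
sum: t=0:+1/2880 t=1:−1/576 t=2:+1/2880 = -1/960
3j²(5 2 5; 0 0 0) = Δ·Π!·Σ² = 10/429  (sign +1)
sum: t=2:+1/80640 = 1/80640
3j²(5 2 5; -5 1 4) = Δ·Π!·Σ² = 9/286  (sign -1)
combine: 4πI² = 605·10/429·9/286 = 75/169
take √, sign -1: I = -0.18792404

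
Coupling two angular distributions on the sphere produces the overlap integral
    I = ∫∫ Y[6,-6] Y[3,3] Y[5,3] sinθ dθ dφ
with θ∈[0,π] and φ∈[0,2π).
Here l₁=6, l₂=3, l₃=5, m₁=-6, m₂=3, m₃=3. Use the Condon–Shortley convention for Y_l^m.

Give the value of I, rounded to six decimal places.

-0.119512

Rules hold: Σm=0, L=14 even, 3≤5≤9.
N = 13·7·11 = 1001
Δ = 4!·8!·2!/15! = 1/675675
Racah Σ t=1..3: t=1:−1/8640 t=2:+1/2304 t=3:−1/8640 = 7/34560
⇒ 3j(6 3 5; 0 0 0)² = 7/429, sgn -1
Racah Σ t=4..4: t=4:+1/1935360 = 1/1935360
⇒ 3j(6 3 5; -6 3 3)² = 1/91, sgn +1
4πI² = N·(3j₀)²·(3jₘ)² = 7/39
I = -1·√(0.179487/4π) = -0.11951207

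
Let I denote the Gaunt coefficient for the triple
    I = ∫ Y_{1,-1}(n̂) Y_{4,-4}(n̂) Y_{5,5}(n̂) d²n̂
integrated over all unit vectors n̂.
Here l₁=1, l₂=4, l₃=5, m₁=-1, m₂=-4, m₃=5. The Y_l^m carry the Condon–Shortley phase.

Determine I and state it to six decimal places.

-0.329416

m-sum 0 ✓  L=10 even ✓  3≤5≤5 ✓
Π(2lᵢ+1) = 3×9×11 = 297
triangle coeff Δ(1,4,5) = 1/495
Σ_t [0,0]: t=0:+1/576 = 1/576
(3j)²=5/99 [(1 4 5; 0 0 0)], sign=-1
Σ_t [0,0]: t=0:+1/80640 = 1/80640
(3j)²=1/11 [(1 4 5; -1 -4 5)], sign=+1
⇒ 4πI² = 15/11
I = (-1)√(15/11/(4π)) = -0.32941575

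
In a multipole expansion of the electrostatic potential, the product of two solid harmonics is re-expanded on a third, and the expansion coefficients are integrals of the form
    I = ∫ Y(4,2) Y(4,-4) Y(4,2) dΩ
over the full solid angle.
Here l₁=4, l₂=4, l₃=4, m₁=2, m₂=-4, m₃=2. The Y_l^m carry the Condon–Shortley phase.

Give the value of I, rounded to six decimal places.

Rules hold: Σm=0, L=12 even, 0≤4≤8.
N = 9·9·9 = 729
Δ = 4!·4!·4!/13! = 1/450450
Racah Σ t=0..4: t=0:+1/13824 t=1:−1/216 t=2:+1/64 t=3:−1/216 t=4:+1/13824 = 5/768
⇒ 3j(4 4 4; 0 0 0)² = 18/1001, sgn +1
Racah Σ t=0..0: t=0:+1/2304 = 1/2304
⇒ 3j(4 4 4; 2 -4 2)² = 5/143, sgn +1
4πI² = N·(3j₀)²·(3jₘ)² = 65610/143143
I = +1·√(0.458353/4π) = 0.19098314

0.190983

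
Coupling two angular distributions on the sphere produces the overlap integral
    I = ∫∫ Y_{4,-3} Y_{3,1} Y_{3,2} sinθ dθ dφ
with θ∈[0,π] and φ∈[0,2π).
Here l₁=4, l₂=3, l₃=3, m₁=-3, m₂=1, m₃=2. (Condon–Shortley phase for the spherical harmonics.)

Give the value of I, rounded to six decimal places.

-0.095955

m-sum 0 ✓  L=10 even ✓  1≤3≤7 ✓
Π(2lᵢ+1) = 9×7×7 = 441
triangle coeff Δ(4,3,3) = 1/34650
Σ_t [1,3]: t=1:−1/72 t=2:+1/16 t=3:−1/72 = 5/144
(3j)²=2/77 [(4 3 3; 0 0 0)], sign=-1
Σ_t [3,4]: t=3:−1/144 t=4:+1/288 = -1/288
(3j)²=1/99 [(4 3 3; -3 1 2)], sign=+1
⇒ 4πI² = 14/121
I = (-1)√(14/121/(4π)) = -0.09595473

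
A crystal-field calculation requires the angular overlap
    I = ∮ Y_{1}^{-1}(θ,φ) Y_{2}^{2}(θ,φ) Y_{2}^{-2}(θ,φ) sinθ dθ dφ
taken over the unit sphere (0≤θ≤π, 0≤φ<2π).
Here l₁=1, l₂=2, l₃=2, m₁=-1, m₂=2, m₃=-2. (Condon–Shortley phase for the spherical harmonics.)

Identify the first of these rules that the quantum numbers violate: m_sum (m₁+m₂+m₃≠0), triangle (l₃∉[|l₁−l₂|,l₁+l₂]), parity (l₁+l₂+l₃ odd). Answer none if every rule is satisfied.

Σmᵢ = -1  ✗
l₃∈[|l₁−l₂|,l₁+l₂]=[1,3], have l₃=2
Σlᵢ = 5 ⇒ odd

m_sum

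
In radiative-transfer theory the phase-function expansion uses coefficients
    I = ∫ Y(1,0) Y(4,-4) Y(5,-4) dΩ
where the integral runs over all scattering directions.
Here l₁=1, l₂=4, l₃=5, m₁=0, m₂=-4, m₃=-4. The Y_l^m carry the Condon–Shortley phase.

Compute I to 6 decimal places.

0.000000

Σmᵢ = -8 ≠ 0, so the φ-integral vanishes; I = 0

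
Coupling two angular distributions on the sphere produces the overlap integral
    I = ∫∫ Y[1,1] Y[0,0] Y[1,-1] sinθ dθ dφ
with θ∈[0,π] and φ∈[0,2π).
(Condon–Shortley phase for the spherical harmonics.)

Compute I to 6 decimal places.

Checks pass: Σm=0; 2 even; l₃=1∈[1,1].
(2·1+1)(2·0+1)(2·1+1) = 9
Δ: 0! 2! 0! / 3! → 1/3
sum: t=0:+1/1 = 1/1
3j²(1 0 1; 0 0 0) = Δ·Π!·Σ² = 1/3  (sign -1)
sum: t=0:+1/2 = 1/2
3j²(1 0 1; 1 0 -1) = Δ·Π!·Σ² = 1/3  (sign +1)
combine: 4πI² = 9·1/3·1/3 = 1/1
take √, sign -1: I = -0.28209479

-0.282095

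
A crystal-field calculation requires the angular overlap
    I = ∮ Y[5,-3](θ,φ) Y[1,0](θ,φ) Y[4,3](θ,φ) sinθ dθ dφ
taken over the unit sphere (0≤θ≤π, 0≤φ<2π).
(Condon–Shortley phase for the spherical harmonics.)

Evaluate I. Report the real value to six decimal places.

-0.196426

Checks pass: Σm=0; 10 even; l₃=4∈[4,6].
(2·5+1)(2·1+1)(2·4+1) = 297
Δ: 2! 8! 0! / 11! → 1/495
sum: t=1:−1/576 = -1/576
3j²(5 1 4; 0 0 0) = Δ·Π!·Σ² = 5/99  (sign -1)
sum: t=1:−1/5040 = -1/5040
3j²(5 1 4; -3 0 3) = Δ·Π!·Σ² = 16/495  (sign +1)
combine: 4πI² = 297·5/99·16/495 = 16/33
take √, sign -1: I = -0.19642560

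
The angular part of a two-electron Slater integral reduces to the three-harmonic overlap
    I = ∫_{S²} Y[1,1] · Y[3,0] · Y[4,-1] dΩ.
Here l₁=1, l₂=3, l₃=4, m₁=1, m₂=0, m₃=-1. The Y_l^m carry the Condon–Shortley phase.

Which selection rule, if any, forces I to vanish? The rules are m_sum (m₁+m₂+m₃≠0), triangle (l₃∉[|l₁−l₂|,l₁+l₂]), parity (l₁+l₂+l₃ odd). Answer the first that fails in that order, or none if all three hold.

azimuthal sum: 1 + 0 − 1 = 0  ✓
2 ≤ 4 ≤ 4 (triangle on l)  ✓
L = 1 + 3 + 4 = 8 (even)  ✓

none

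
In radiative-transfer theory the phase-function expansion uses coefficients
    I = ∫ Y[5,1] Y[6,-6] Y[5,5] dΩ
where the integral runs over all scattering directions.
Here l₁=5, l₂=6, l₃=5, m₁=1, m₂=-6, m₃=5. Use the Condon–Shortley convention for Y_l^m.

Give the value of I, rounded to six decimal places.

Checks pass: Σm=0; 16 even; l₃=5∈[1,11].
(2·5+1)(2·6+1)(2·5+1) = 1573
Δ: 6! 4! 6! / 17! → 1/28588560
sum: t=1:−1/345600 t=2:+1/13824 t=3:−1/5184 t=4:+1/13824 t=5:−1/345600 = -7/129600
3j²(5 6 5; 0 0 0) = Δ·Π!·Σ² = 80/7293  (sign +1)
sum: t=0:+1/12441600 = 1/12441600
3j²(5 6 5; 1 -6 5) = Δ·Π!·Σ² = 3/442  (sign +1)
combine: 4πI² = 1573·80/7293·3/442 = 440/3757
take √, sign +1: I = 0.09653856

0.096539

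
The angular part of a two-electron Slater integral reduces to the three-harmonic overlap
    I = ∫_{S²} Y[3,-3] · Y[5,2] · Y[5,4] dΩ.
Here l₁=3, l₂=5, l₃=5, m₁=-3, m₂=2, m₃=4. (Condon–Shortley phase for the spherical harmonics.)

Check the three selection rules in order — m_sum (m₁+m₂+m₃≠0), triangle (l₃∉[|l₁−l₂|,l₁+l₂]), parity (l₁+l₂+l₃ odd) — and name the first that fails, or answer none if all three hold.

azimuthal sum: -3 + 2 + 4 = 3  ✗
2 ≤ 5 ≤ 8 (triangle on l)
L = 3 + 5 + 5 = 13 (odd)

m_sum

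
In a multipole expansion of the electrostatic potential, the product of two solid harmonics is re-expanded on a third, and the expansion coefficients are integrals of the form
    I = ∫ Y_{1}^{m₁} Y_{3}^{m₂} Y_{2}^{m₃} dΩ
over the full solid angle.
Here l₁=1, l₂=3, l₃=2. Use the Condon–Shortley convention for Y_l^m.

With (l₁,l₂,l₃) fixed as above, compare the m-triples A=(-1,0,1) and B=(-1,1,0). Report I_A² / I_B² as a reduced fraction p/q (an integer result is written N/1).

1/2

Same 1,3,2: normalisation and zero-m 3j drop out of the ratio.
A: Δ: 2! 0! 4! / 7! → 1/105; sum: t=2:+1/12 = 1/12; 3j²(1 3 2; -1 0 1) = Δ·Π!·Σ² = 1/35  (sign -1)
B: Δ: 2! 0! 4! / 7! → 1/105; sum: t=2:+1/8 = 1/8; 3j²(1 3 2; -1 1 0) = Δ·Π!·Σ² = 2/35  (sign +1)
I_A²/I_B² = (1/35)/(2/35) = 1/2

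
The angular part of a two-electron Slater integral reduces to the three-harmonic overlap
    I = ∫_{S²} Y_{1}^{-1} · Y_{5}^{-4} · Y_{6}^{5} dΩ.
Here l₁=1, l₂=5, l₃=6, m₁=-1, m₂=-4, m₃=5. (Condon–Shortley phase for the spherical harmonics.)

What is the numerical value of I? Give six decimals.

-0.303018

Checks pass: Σm=0; 12 even; l₃=6∈[4,6].
(2·1+1)(2·5+1)(2·6+1) = 429
Δ: 0! 2! 10! / 13! → 1/858
sum: t=0:+1/14400 = 1/14400
3j²(1 5 6; 0 0 0) = Δ·Π!·Σ² = 6/143  (sign +1)
sum: t=0:+1/725760 = 1/725760
3j²(1 5 6; -1 -4 5) = Δ·Π!·Σ² = 5/78  (sign -1)
combine: 4πI² = 429·6/143·5/78 = 15/13
take √, sign -1: I = -0.30301841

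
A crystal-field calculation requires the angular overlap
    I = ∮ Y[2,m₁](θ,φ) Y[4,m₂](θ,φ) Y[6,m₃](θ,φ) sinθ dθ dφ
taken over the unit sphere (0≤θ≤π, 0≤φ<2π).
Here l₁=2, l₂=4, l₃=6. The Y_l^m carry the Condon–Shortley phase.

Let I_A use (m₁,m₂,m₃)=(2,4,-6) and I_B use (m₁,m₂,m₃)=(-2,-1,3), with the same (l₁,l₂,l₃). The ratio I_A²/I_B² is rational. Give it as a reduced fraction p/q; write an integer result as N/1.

Shared (l₁,l₂,l₃)=(2,4,6): N and (l;000)² cancel in I_A²/I_B².
A: Δ = 0!·4!·8!/13! = 1/6435; Racah Σ t=0..0: t=0:+1/967680 = 1/967680; ⇒ 3j(2 4 6; 2 4 -6)² = 1/13, sgn +1
B: Δ = 0!·4!·8!/13! = 1/6435; Racah Σ t=0..0: t=0:+1/17280 = 1/17280; ⇒ 3j(2 4 6; -2 -1 3)² = 14/715, sgn -1
I_A²/I_B² = (1/13)/(14/715) = 55/14

55/14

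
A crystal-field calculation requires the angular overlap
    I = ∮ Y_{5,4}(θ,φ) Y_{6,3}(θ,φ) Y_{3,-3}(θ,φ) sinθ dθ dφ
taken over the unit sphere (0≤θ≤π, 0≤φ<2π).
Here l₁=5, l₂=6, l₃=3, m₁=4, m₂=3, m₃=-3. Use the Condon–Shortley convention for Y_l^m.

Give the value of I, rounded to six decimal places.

0.000000

m-sum = 4 + 3 − 3 = 4 ≠ 0 ⇒ I = 0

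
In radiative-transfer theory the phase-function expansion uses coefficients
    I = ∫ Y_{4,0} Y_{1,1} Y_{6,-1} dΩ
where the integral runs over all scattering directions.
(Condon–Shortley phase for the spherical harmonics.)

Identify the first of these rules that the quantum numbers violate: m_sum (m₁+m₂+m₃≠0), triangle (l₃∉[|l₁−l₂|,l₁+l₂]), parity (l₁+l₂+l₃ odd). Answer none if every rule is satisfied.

m₁+m₂+m₃ = 0 + 1 − 1 = 0  ✓
triangle: |4−1|=3 ≤ l₃=6 ≤ 4+1=5  ✗
parity: l₁+l₂+l₃ = 11 is odd

triangle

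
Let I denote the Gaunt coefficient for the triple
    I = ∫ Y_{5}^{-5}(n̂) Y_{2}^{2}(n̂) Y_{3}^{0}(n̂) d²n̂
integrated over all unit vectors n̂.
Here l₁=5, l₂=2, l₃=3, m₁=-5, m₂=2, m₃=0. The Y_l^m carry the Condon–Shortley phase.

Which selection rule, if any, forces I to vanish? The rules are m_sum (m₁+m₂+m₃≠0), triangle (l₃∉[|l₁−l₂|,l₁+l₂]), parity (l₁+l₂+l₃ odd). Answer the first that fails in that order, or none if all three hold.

m₁+m₂+m₃ = -5 + 2 + 0 = -3  ✗
triangle: |5−2|=3 ≤ l₃=3 ≤ 5+2=7
parity: l₁+l₂+l₃ = 10 is even

m_sum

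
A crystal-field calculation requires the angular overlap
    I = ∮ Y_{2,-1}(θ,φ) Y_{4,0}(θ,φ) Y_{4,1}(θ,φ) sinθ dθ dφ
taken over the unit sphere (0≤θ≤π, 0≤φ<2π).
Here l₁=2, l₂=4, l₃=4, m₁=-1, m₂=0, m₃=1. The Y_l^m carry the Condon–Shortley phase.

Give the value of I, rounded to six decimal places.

m-sum 0 ✓  L=10 even ✓  2≤4≤6 ✓
Π(2lᵢ+1) = 5×9×9 = 405
triangle coeff Δ(2,4,4) = 1/13860
Σ_t [0,2]: t=0:+1/192 t=1:−1/36 t=2:+1/192 = -5/288
(3j)²=20/693 [(2 4 4; 0 0 0)], sign=-1
Σ_t [1,2]: t=1:−1/72 t=2:+1/96 = -1/288
(3j)²=1/462 [(2 4 4; -1 0 1)], sign=+1
⇒ 4πI² = 150/5929
I = (-1)√(150/5929/(4π)) = -0.04486937

-0.044869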